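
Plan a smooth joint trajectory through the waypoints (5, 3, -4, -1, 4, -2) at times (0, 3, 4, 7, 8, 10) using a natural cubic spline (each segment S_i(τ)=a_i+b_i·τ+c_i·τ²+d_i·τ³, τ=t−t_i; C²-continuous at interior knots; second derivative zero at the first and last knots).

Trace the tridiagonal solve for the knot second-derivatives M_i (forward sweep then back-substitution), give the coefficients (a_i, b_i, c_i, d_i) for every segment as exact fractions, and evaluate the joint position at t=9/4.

  seg 0: a=5 b=5272/2529 c=0 d=-6958/22761
  seg 1: a=3 b=-15602/2529 c=-6958/2529 d=1619/843
  seg 2: a=-4 b=-14947/2529 c=7613/2529 d=-5363/22761
  seg 3: a=-1 b=14642/2529 c=250/281 d=-4247/2529
  seg 4: a=4 b=6401/2529 c=-3497/843 d=3497/5058
S(9/4) = 55825/8992

Δ: Δ0=-2/3, Δ1=-7, Δ2=1, Δ3=5, Δ4=-3
row 1: diag=8, rhs=-38; c'=1/8, d'=-19/4
row 2: denom=8−1·1/8=63/8; d'=(48−1·-19/4)/(63/8)=422/63
row 3: denom=8−3·8/21=48/7; d'=(24−3·422/63)/(48/7)=41/72
row 4: denom=6−1·7/48=281/48; d'=(-48−1·41/72)/(281/48)=-6994/843
back: M4=-6994/843
back: M3=41/72−7/48·-6994/843=500/281
back: M2=422/63−8/21·500/281=15226/2529
back: M1=-19/4−1/8·15226/2529=-13916/2529
M: M0=0, M1=-13916/2529, M2=15226/2529, M3=500/281, M4=-6994/843, M5=0
seg 0: a=5, c=M0/2=0, d=(M1−M0)/(6·3)=-6958/22761, b=Δ0−h0·(2M0+M1)/6=5272/2529
seg 1: a=3, c=M1/2=-6958/2529, d=(M2−M1)/(6·1)=1619/843, b=Δ1−h1·(2M1+M2)/6=-15602/2529
seg 2: a=-4, c=M2/2=7613/2529, d=(M3−M2)/(6·3)=-5363/22761, b=Δ2−h2·(2M2+M3)/6=-14947/2529
seg 3: a=-1, c=M3/2=250/281, d=(M4−M3)/(6·1)=-4247/2529, b=Δ3−h3·(2M3+M4)/6=14642/2529
seg 4: a=4, c=M4/2=-3497/843, d=(M5−M4)/(6·2)=3497/5058, b=Δ4−h4·(2M4+M5)/6=6401/2529
t_q=9/4 → seg 0, τ=9/4; S=5+5272/2529·τ+0·τ²+-6958/22761·τ³=55825/8992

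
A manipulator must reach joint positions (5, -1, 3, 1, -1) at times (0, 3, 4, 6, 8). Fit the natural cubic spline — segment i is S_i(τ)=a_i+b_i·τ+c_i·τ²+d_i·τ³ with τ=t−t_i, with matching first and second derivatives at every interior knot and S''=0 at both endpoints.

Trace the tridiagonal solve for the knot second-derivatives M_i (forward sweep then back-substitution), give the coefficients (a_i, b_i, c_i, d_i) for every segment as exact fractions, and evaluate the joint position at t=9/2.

  seg 0: a=5 b=-200/43 c=0 d=38/129
  seg 1: a=-1 b=142/43 c=114/43 d=-84/43
  seg 2: a=3 b=118/43 c=-138/43 d=115/172
  seg 3: a=1 b=-89/43 c=69/86 d=-23/172
S(9/2) = 5027/1376

Δ: Δ0=-2, Δ1=4, Δ2=-1, Δ3=-1
row 1: diag=8, rhs=36; c'=1/8, d'=9/2
row 2: denom=6−1·1/8=47/8; d'=(-30−1·9/2)/(47/8)=-276/47
row 3: denom=8−2·16/47=344/47; d'=(0−2·-276/47)/(344/47)=69/43
back: M3=69/43
back: M2=-276/47−16/47·69/43=-276/43
back: M1=9/2−1/8·-276/43=228/43
M: M0=0, M1=228/43, M2=-276/43, M3=69/43, M4=0
seg 0: a=5, c=M0/2=0, d=(M1−M0)/(6·3)=38/129, b=Δ0−h0·(2M0+M1)/6=-200/43
seg 1: a=-1, c=M1/2=114/43, d=(M2−M1)/(6·1)=-84/43, b=Δ1−h1·(2M1+M2)/6=142/43
seg 2: a=3, c=M2/2=-138/43, d=(M3−M2)/(6·2)=115/172, b=Δ2−h2·(2M2+M3)/6=118/43
seg 3: a=1, c=M3/2=69/86, d=(M4−M3)/(6·2)=-23/172, b=Δ3−h3·(2M3+M4)/6=-89/43
t_q=9/2 → seg 2, τ=1/2; S=3+118/43·τ+-138/43·τ²+115/172·τ³=5027/1376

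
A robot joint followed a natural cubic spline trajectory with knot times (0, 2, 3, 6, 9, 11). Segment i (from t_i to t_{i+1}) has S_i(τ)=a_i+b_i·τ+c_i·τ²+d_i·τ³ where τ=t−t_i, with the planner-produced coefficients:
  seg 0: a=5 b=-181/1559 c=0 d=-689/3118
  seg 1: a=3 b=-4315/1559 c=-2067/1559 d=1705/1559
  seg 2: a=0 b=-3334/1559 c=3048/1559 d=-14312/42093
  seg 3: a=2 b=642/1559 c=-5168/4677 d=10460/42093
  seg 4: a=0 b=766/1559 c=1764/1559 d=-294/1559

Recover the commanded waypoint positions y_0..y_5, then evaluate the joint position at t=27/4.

y_0=5 y_1=3 y_2=0 y_3=2 y_4=0 y_5=4
S(27/4) = 44703/24944

y_0 = S_0(0) = a_0 = 5
y_1 = S_1(0) = a_1 = 3
y_2 = S_2(0) = a_2 = 0
y_3 = S_3(0) = a_3 = 2
y_4 = S_4(0) = a_4 = 0
y_5 = S_4(2) = 4
t_q=27/4 is in segment 3 (τ=3/4); S_3(τ)=44703/24944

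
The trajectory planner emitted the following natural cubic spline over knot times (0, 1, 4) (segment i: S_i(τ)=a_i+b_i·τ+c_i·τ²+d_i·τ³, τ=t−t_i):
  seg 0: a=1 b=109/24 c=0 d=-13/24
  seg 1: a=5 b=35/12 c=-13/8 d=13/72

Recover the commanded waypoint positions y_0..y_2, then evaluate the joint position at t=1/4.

y_0=1 y_1=5 y_2=4
S(1/4) = 1089/512

y_0 = S_0(0) = a_0 = 1
y_1 = S_1(0) = a_1 = 5
y_2 = S_1(3) = 4
t_q=1/4 is in segment 0 (τ=1/4); S_0(τ)=1089/512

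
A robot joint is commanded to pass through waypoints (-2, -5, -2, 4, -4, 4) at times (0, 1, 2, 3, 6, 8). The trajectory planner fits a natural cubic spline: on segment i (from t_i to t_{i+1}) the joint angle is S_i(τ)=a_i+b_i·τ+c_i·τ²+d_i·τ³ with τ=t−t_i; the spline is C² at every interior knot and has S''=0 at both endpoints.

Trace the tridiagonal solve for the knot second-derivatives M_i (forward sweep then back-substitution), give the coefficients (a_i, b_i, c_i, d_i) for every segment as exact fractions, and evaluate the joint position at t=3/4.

  seg 0: a=-2 b=-13198/3075 c=0 d=3973/3075
  seg 1: a=-5 b=-1279/3075 c=3973/1025 d=-283/615
  seg 2: a=-2 b=18314/3075 c=2558/1025 d=-7538/3075
  seg 3: a=4 b=11048/3075 c=-996/205 d=8524/9225
  seg 4: a=-4 b=-1876/3075 c=3544/1025 d=-1772/3075
S(3/4) = -306611/65600

Δ: Δ0=-3, Δ1=3, Δ2=6, Δ3=-8/3, Δ4=4
row 1: diag=4, rhs=36; c'=1/4, d'=9
row 2: denom=4−1·1/4=15/4; d'=(18−1·9)/(15/4)=12/5
row 3: denom=8−1·4/15=116/15; d'=(-52−1·12/5)/(116/15)=-204/29
row 4: denom=10−3·45/116=1025/116; d'=(40−3·-204/29)/(1025/116)=7088/1025
back: M4=7088/1025
back: M3=-204/29−45/116·7088/1025=-1992/205
back: M2=12/5−4/15·-1992/205=5116/1025
back: M1=9−1/4·5116/1025=7946/1025
M: M0=0, M1=7946/1025, M2=5116/1025, M3=-1992/205, M4=7088/1025, M5=0
seg 0: a=-2, c=M0/2=0, d=(M1−M0)/(6·1)=3973/3075, b=Δ0−h0·(2M0+M1)/6=-13198/3075
seg 1: a=-5, c=M1/2=3973/1025, d=(M2−M1)/(6·1)=-283/615, b=Δ1−h1·(2M1+M2)/6=-1279/3075
seg 2: a=-2, c=M2/2=2558/1025, d=(M3−M2)/(6·1)=-7538/3075, b=Δ2−h2·(2M2+M3)/6=18314/3075
seg 3: a=4, c=M3/2=-996/205, d=(M4−M3)/(6·3)=8524/9225, b=Δ3−h3·(2M3+M4)/6=11048/3075
seg 4: a=-4, c=M4/2=3544/1025, d=(M5−M4)/(6·2)=-1772/3075, b=Δ4−h4·(2M4+M5)/6=-1876/3075
t_q=3/4 → seg 0, τ=3/4; S=-2+-13198/3075·τ+0·τ²+3973/3075·τ³=-306611/65600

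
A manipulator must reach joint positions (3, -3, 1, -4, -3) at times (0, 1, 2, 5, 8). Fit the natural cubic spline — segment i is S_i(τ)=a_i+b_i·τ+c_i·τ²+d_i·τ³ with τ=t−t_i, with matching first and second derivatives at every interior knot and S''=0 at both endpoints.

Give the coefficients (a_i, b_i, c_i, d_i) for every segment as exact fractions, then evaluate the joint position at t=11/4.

  seg 0: a=3 b=-185/21 c=0 d=59/21
  seg 1: a=-3 b=-8/21 c=59/7 d=-85/21
  seg 2: a=1 b=13/3 c=-26/7 d=4/7
  seg 3: a=-4 b=-53/21 c=10/7 d=-10/63
S(11/4) = 269/112

Δ: Δ0=-6, Δ1=4, Δ2=-5/3, Δ3=1/3
row 1: diag=4, rhs=60; c'=1/4, d'=15
row 2: denom=8−1·1/4=31/4; d'=(-34−1·15)/(31/4)=-196/31
row 3: denom=12−3·12/31=336/31; d'=(12−3·-196/31)/(336/31)=20/7
back: M3=20/7
back: M2=-196/31−12/31·20/7=-52/7
back: M1=15−1/4·-52/7=118/7
M: M0=0, M1=118/7, M2=-52/7, M3=20/7, M4=0
seg 0: a=3, c=M0/2=0, d=(M1−M0)/(6·1)=59/21, b=Δ0−h0·(2M0+M1)/6=-185/21
seg 1: a=-3, c=M1/2=59/7, d=(M2−M1)/(6·1)=-85/21, b=Δ1−h1·(2M1+M2)/6=-8/21
seg 2: a=1, c=M2/2=-26/7, d=(M3−M2)/(6·3)=4/7, b=Δ2−h2·(2M2+M3)/6=13/3
seg 3: a=-4, c=M3/2=10/7, d=(M4−M3)/(6·3)=-10/63, b=Δ3−h3·(2M3+M4)/6=-53/21
t_q=11/4 → seg 2, τ=3/4; S=1+13/3·τ+-26/7·τ²+4/7·τ³=269/112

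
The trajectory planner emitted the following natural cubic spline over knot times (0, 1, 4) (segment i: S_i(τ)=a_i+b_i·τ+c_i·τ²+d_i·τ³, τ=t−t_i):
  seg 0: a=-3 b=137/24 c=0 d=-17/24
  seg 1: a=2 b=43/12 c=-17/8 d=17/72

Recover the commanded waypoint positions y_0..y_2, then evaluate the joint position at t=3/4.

y_0 = S_0(0) = a_0 = -3
y_1 = S_1(0) = a_1 = 2
y_2 = S_1(3) = 0
t_q=3/4 is in segment 0 (τ=3/4); S_0(τ)=503/512

y_0=-3 y_1=2 y_2=0
S(3/4) = 503/512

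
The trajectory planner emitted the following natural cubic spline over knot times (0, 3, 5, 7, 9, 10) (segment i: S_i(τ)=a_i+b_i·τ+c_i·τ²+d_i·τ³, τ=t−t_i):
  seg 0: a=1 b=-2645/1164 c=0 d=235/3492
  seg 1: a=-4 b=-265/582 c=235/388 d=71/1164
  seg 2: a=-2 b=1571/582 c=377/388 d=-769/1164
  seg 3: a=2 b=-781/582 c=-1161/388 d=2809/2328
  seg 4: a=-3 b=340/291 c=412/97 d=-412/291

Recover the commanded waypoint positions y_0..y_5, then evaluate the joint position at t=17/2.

y_0 = S_0(0) = a_0 = 1
y_1 = S_1(0) = a_1 = -4
y_2 = S_2(0) = a_2 = -2
y_3 = S_3(0) = a_3 = 2
y_4 = S_4(0) = a_4 = -3
y_5 = S_4(1) = 1
t_q=17/2 is in segment 3 (τ=3/2); S_3(τ)=-16595/6208

y_0=1 y_1=-4 y_2=-2 y_3=2 y_4=-3 y_5=1
S(17/2) = -16595/6208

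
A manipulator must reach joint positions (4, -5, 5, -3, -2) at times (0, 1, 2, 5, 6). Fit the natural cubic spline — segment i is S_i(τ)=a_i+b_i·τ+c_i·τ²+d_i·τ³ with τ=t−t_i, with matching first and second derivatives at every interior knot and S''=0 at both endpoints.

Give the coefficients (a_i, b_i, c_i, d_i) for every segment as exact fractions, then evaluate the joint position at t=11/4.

Δ: Δ0=-9, Δ1=10, Δ2=-8/3, Δ3=1
row 1: diag=4, rhs=114; c'=1/4, d'=57/2
row 2: denom=8−1·1/4=31/4; d'=(-76−1·57/2)/(31/4)=-418/31
row 3: denom=8−3·12/31=212/31; d'=(22−3·-418/31)/(212/31)=484/53
back: M3=484/53
back: M2=-418/31−12/31·484/53=-902/53
back: M1=57/2−1/4·-902/53=1736/53
M: M0=0, M1=1736/53, M2=-902/53, M3=484/53, M4=0
seg 0: a=4, c=M0/2=0, d=(M1−M0)/(6·1)=868/159, b=Δ0−h0·(2M0+M1)/6=-2299/159
seg 1: a=-5, c=M1/2=868/53, d=(M2−M1)/(6·1)=-1319/159, b=Δ1−h1·(2M1+M2)/6=305/159
seg 2: a=5, c=M2/2=-451/53, d=(M3−M2)/(6·3)=77/53, b=Δ2−h2·(2M2+M3)/6=1556/159
seg 3: a=-3, c=M3/2=242/53, d=(M4−M3)/(6·1)=-242/159, b=Δ3−h3·(2M3+M4)/6=-325/159
t_q=11/4 → seg 2, τ=3/4; S=5+1556/159·τ+-451/53·τ²+77/53·τ³=27699/3392

  seg 0: a=4 b=-2299/159 c=0 d=868/159
  seg 1: a=-5 b=305/159 c=868/53 d=-1319/159
  seg 2: a=5 b=1556/159 c=-451/53 d=77/53
  seg 3: a=-3 b=-325/159 c=242/53 d=-242/159
S(11/4) = 27699/3392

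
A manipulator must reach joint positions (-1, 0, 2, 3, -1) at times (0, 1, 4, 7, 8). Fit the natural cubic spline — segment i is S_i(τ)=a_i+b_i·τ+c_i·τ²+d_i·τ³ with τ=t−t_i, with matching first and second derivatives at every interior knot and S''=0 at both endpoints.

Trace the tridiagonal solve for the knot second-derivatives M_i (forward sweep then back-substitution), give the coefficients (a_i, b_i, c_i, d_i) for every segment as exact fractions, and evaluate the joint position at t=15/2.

Δ: Δ0=1, Δ1=2/3, Δ2=1/3, Δ3=-4
row 1: diag=8, rhs=-2; c'=3/8, d'=-1/4
row 2: denom=12−3·3/8=87/8; d'=(-2−3·-1/4)/(87/8)=-10/87
row 3: denom=8−3·8/29=208/29; d'=(-26−3·-10/87)/(208/29)=-93/26
back: M3=-93/26
back: M2=-10/87−8/29·-93/26=34/39
back: M1=-1/4−3/8·34/39=-15/26
M: M0=0, M1=-15/26, M2=34/39, M3=-93/26, M4=0
seg 0: a=-1, c=M0/2=0, d=(M1−M0)/(6·1)=-5/52, b=Δ0−h0·(2M0+M1)/6=57/52
seg 1: a=0, c=M1/2=-15/52, d=(M2−M1)/(6·3)=113/1404, b=Δ1−h1·(2M1+M2)/6=21/26
seg 2: a=2, c=M2/2=17/39, d=(M3−M2)/(6·3)=-347/1404, b=Δ2−h2·(2M2+M3)/6=5/4
seg 3: a=3, c=M3/2=-93/52, d=(M4−M3)/(6·1)=31/52, b=Δ3−h3·(2M3+M4)/6=-73/26
t_q=15/2 → seg 3, τ=1/2; S=3+-73/26·τ+-93/52·τ²+31/52·τ³=509/416

  seg 0: a=-1 b=57/52 c=0 d=-5/52
  seg 1: a=0 b=21/26 c=-15/52 d=113/1404
  seg 2: a=2 b=5/4 c=17/39 d=-347/1404
  seg 3: a=3 b=-73/26 c=-93/52 d=31/52
S(15/2) = 509/416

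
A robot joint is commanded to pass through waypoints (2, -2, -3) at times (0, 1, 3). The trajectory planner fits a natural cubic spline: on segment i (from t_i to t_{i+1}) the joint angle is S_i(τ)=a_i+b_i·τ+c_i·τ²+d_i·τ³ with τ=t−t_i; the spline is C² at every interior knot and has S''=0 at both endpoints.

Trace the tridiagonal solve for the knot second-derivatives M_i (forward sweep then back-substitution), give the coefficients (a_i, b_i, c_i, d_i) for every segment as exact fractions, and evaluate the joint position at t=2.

  seg 0: a=2 b=-55/12 c=0 d=7/12
  seg 1: a=-2 b=-17/6 c=7/4 d=-7/24
S(2) = -27/8

Δ: Δ0=-4, Δ1=-1/2
row 1: diag=6, rhs=21; c'=1/3, d'=7/2
back: M1=7/2
M: M0=0, M1=7/2, M2=0
seg 0: a=2, c=M0/2=0, d=(M1−M0)/(6·1)=7/12, b=Δ0−h0·(2M0+M1)/6=-55/12
seg 1: a=-2, c=M1/2=7/4, d=(M2−M1)/(6·2)=-7/24, b=Δ1−h1·(2M1+M2)/6=-17/6
t_q=2 → seg 1, τ=1; S=-2+-17/6·τ+7/4·τ²+-7/24·τ³=-27/8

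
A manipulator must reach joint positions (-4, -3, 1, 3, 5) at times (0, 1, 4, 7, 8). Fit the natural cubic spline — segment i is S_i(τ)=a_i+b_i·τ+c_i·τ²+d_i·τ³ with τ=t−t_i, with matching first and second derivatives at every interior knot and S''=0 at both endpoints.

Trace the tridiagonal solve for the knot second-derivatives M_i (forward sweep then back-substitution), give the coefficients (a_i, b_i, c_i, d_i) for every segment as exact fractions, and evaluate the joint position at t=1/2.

  seg 0: a=-4 b=189/208 c=0 d=19/208
  seg 1: a=-3 b=123/104 c=57/208 d=-419/5616
  seg 2: a=1 b=13/16 c=-31/78 d=653/5616
  seg 3: a=3 b=163/104 c=135/208 d=-45/208
S(1/2) = -5881/1664

Δ: Δ0=1, Δ1=4/3, Δ2=2/3, Δ3=2
row 1: diag=8, rhs=2; c'=3/8, d'=1/4
row 2: denom=12−3·3/8=87/8; d'=(-4−3·1/4)/(87/8)=-38/87
row 3: denom=8−3·8/29=208/29; d'=(8−3·-38/87)/(208/29)=135/104
back: M3=135/104
back: M2=-38/87−8/29·135/104=-31/39
back: M1=1/4−3/8·-31/39=57/104
M: M0=0, M1=57/104, M2=-31/39, M3=135/104, M4=0
seg 0: a=-4, c=M0/2=0, d=(M1−M0)/(6·1)=19/208, b=Δ0−h0·(2M0+M1)/6=189/208
seg 1: a=-3, c=M1/2=57/208, d=(M2−M1)/(6·3)=-419/5616, b=Δ1−h1·(2M1+M2)/6=123/104
seg 2: a=1, c=M2/2=-31/78, d=(M3−M2)/(6·3)=653/5616, b=Δ2−h2·(2M2+M3)/6=13/16
seg 3: a=3, c=M3/2=135/208, d=(M4−M3)/(6·1)=-45/208, b=Δ3−h3·(2M3+M4)/6=163/104
t_q=1/2 → seg 0, τ=1/2; S=-4+189/208·τ+0·τ²+19/208·τ³=-5881/1664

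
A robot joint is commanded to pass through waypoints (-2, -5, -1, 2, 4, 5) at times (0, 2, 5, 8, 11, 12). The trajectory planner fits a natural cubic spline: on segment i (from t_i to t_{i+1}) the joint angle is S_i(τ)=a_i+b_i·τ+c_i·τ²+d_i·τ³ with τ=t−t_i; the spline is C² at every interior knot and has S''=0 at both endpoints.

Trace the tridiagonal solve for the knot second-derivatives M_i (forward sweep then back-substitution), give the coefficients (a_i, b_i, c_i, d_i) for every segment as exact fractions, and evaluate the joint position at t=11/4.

Δ: Δ0=-3/2, Δ1=4/3, Δ2=1, Δ3=2/3, Δ4=1
row 1: diag=10, rhs=17; c'=3/10, d'=17/10
row 2: denom=12−3·3/10=111/10; d'=(-2−3·17/10)/(111/10)=-71/111
row 3: denom=12−3·10/37=414/37; d'=(-2−3·-71/111)/(414/37)=-1/138
row 4: denom=8−3·37/138=331/46; d'=(2−3·-1/138)/(331/46)=93/331
back: M4=93/331
back: M3=-1/138−37/138·93/331=-82/993
back: M2=-71/111−10/37·-82/993=-613/993
back: M1=17/10−3/10·-613/993=624/331
M: M0=0, M1=624/331, M2=-613/993, M3=-82/993, M4=93/331, M5=0
seg 0: a=-2, c=M0/2=0, d=(M1−M0)/(6·2)=52/331, b=Δ0−h0·(2M0+M1)/6=-1409/662
seg 1: a=-5, c=M1/2=312/331, d=(M2−M1)/(6·3)=-2485/17874, b=Δ1−h1·(2M1+M2)/6=-161/662
seg 2: a=-1, c=M2/2=-613/1986, d=(M3−M2)/(6·3)=59/1986, b=Δ2−h2·(2M2+M3)/6=549/331
seg 3: a=2, c=M3/2=-41/993, d=(M4−M3)/(6·3)=361/17874, b=Δ3−h3·(2M3+M4)/6=403/662
seg 4: a=4, c=M4/2=93/662, d=(M5−M4)/(6·1)=-31/662, b=Δ4−h4·(2M4+M5)/6=300/331
t_q=11/4 → seg 1, τ=3/4; S=-5+-161/662·τ+312/331·τ²+-2485/17874·τ³=-199589/42368

  seg 0: a=-2 b=-1409/662 c=0 d=52/331
  seg 1: a=-5 b=-161/662 c=312/331 d=-2485/17874
  seg 2: a=-1 b=549/331 c=-613/1986 d=59/1986
  seg 3: a=2 b=403/662 c=-41/993 d=361/17874
  seg 4: a=4 b=300/331 c=93/662 d=-31/662
S(11/4) = -199589/42368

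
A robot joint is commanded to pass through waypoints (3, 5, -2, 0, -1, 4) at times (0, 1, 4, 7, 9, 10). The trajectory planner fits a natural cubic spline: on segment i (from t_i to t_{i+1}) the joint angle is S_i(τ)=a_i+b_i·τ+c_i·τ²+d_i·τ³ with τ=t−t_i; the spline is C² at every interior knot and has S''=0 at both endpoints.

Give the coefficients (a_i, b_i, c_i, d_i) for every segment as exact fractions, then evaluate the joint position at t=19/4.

Δ: Δ0=2, Δ1=-7/3, Δ2=2/3, Δ3=-1/2, Δ4=5
row 1: diag=8, rhs=-26; c'=3/8, d'=-13/4
row 2: denom=12−3·3/8=87/8; d'=(18−3·-13/4)/(87/8)=74/29
row 3: denom=10−3·8/29=266/29; d'=(-7−3·74/29)/(266/29)=-425/266
row 4: denom=6−2·29/133=740/133; d'=(33−2·-425/266)/(740/133)=2407/370
back: M4=2407/370
back: M3=-425/266−29/133·2407/370=-558/185
back: M2=74/29−8/29·-558/185=626/185
back: M1=-13/4−3/8·626/185=-836/185
M: M0=0, M1=-836/185, M2=626/185, M3=-558/185, M4=2407/370, M5=0
seg 0: a=3, c=M0/2=0, d=(M1−M0)/(6·1)=-418/555, b=Δ0−h0·(2M0+M1)/6=1528/555
seg 1: a=5, c=M1/2=-418/185, d=(M2−M1)/(6·3)=731/1665, b=Δ1−h1·(2M1+M2)/6=274/555
seg 2: a=-2, c=M2/2=313/185, d=(M3−M2)/(6·3)=-16/45, b=Δ2−h2·(2M2+M3)/6=-671/555
seg 3: a=0, c=M3/2=-279/185, d=(M4−M3)/(6·2)=3523/4440, b=Δ3−h3·(2M3+M4)/6=-73/111
seg 4: a=-1, c=M4/2=2407/740, d=(M5−M4)/(6·1)=-2407/2220, b=Δ4−h4·(2M4+M5)/6=3143/1110
t_q=19/4 → seg 2, τ=3/4; S=-2+-671/555·τ+313/185·τ²+-16/45·τ³=-6231/2960

  seg 0: a=3 b=1528/555 c=0 d=-418/555
  seg 1: a=5 b=274/555 c=-418/185 d=731/1665
  seg 2: a=-2 b=-671/555 c=313/185 d=-16/45
  seg 3: a=0 b=-73/111 c=-279/185 d=3523/4440
  seg 4: a=-1 b=3143/1110 c=2407/740 d=-2407/2220
S(19/4) = -6231/2960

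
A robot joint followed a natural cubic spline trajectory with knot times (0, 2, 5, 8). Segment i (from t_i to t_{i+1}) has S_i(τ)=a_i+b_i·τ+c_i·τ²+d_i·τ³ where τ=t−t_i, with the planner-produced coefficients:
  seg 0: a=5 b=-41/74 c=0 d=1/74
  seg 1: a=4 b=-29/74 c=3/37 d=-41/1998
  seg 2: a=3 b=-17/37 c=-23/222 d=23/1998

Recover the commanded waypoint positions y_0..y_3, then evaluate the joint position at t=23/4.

y_0 = S_0(0) = a_0 = 5
y_1 = S_1(0) = a_1 = 4
y_2 = S_2(0) = a_2 = 3
y_3 = S_2(3) = 1
t_q=23/4 is in segment 2 (τ=3/4); S_2(τ)=12323/4736

y_0=5 y_1=4 y_2=3 y_3=1
S(23/4) = 12323/4736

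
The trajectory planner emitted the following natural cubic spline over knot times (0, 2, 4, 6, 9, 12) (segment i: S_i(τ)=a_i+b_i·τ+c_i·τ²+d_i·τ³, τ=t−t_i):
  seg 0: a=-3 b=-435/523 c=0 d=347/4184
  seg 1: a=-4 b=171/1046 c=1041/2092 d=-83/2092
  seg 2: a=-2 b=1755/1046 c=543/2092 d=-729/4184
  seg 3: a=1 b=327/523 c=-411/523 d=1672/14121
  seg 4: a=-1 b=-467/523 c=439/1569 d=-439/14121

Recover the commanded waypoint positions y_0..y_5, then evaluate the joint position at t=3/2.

y_0=-3 y_1=-4 y_2=-2 y_3=1 y_4=-1 y_5=-2
S(3/2) = -132807/33472

y_0 = S_0(0) = a_0 = -3
y_1 = S_1(0) = a_1 = -4
y_2 = S_2(0) = a_2 = -2
y_3 = S_3(0) = a_3 = 1
y_4 = S_4(0) = a_4 = -1
y_5 = S_4(3) = -2
t_q=3/2 is in segment 0 (τ=3/2); S_0(τ)=-132807/33472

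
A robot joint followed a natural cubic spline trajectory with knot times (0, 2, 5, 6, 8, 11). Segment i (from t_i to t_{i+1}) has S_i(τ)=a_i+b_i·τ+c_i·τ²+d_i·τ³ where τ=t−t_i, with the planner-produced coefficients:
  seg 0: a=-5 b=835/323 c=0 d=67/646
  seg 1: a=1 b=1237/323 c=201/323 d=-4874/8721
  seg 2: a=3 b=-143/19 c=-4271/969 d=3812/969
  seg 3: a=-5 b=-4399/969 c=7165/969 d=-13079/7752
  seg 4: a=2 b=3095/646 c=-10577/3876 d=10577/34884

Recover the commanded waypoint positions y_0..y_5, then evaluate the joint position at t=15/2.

y_0 = S_0(0) = a_0 = -5
y_1 = S_1(0) = a_1 = 1
y_2 = S_2(0) = a_2 = 3
y_3 = S_3(0) = a_3 = -5
y_4 = S_4(0) = a_4 = 2
y_5 = S_4(3) = 0
t_q=15/2 is in segment 3 (τ=3/2); S_3(τ)=-17919/20672

y_0=-5 y_1=1 y_2=3 y_3=-5 y_4=2 y_5=0
S(15/2) = -17919/20672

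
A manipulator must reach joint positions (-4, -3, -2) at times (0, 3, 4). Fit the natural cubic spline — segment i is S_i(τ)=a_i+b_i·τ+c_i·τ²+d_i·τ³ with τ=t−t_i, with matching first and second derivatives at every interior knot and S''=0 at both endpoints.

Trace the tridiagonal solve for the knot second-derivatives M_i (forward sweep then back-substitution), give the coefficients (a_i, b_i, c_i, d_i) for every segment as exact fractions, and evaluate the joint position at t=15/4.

  seg 0: a=-4 b=1/12 c=0 d=1/36
  seg 1: a=-3 b=5/6 c=1/4 d=-1/12
S(15/4) = -581/256

Δ: Δ0=1/3, Δ1=1
row 1: diag=8, rhs=4; c'=1/8, d'=1/2
back: M1=1/2
M: M0=0, M1=1/2, M2=0
seg 0: a=-4, c=M0/2=0, d=(M1−M0)/(6·3)=1/36, b=Δ0−h0·(2M0+M1)/6=1/12
seg 1: a=-3, c=M1/2=1/4, d=(M2−M1)/(6·1)=-1/12, b=Δ1−h1·(2M1+M2)/6=5/6
t_q=15/4 → seg 1, τ=3/4; S=-3+5/6·τ+1/4·τ²+-1/12·τ³=-581/256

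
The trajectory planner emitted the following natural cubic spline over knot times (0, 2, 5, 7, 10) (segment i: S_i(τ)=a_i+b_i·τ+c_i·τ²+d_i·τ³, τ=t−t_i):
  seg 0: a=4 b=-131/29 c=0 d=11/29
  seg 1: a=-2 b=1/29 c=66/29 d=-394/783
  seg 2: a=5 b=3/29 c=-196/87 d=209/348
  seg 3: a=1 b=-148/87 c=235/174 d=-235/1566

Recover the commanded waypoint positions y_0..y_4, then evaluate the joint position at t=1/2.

y_0 = S_0(0) = a_0 = 4
y_1 = S_1(0) = a_1 = -2
y_2 = S_2(0) = a_2 = 5
y_3 = S_3(0) = a_3 = 1
y_4 = S_3(3) = 4
t_q=1/2 is in segment 0 (τ=1/2); S_0(τ)=415/232

y_0=4 y_1=-2 y_2=5 y_3=1 y_4=4
S(1/2) = 415/232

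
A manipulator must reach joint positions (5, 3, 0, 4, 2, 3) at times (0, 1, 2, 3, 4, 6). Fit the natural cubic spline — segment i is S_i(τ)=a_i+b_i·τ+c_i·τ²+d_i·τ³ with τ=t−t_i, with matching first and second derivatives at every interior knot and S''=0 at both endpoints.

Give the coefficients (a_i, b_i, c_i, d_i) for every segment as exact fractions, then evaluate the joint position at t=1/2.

Δ: Δ0=-2, Δ1=-3, Δ2=4, Δ3=-2, Δ4=1/2
row 1: diag=4, rhs=-6; c'=1/4, d'=-3/2
row 2: denom=4−1·1/4=15/4; d'=(42−1·-3/2)/(15/4)=58/5
row 3: denom=4−1·4/15=56/15; d'=(-36−1·58/5)/(56/15)=-51/4
row 4: denom=6−1·15/56=321/56; d'=(15−1·-51/4)/(321/56)=518/107
back: M4=518/107
back: M3=-51/4−15/56·518/107=-1503/107
back: M2=58/5−4/15·-1503/107=1642/107
back: M1=-3/2−1/4·1642/107=-571/107
M: M0=0, M1=-571/107, M2=1642/107, M3=-1503/107, M4=518/107, M5=0
seg 0: a=5, c=M0/2=0, d=(M1−M0)/(6·1)=-571/642, b=Δ0−h0·(2M0+M1)/6=-713/642
seg 1: a=3, c=M1/2=-571/214, d=(M2−M1)/(6·1)=2213/642, b=Δ1−h1·(2M1+M2)/6=-1213/321
seg 2: a=0, c=M2/2=821/107, d=(M3−M2)/(6·1)=-3145/642, b=Δ2−h2·(2M2+M3)/6=787/642
seg 3: a=4, c=M3/2=-1503/214, d=(M4−M3)/(6·1)=2021/642, b=Δ3−h3·(2M3+M4)/6=602/321
seg 4: a=2, c=M4/2=259/107, d=(M5−M4)/(6·2)=-259/642, b=Δ4−h4·(2M4+M5)/6=-1751/642
t_q=1/2 → seg 0, τ=1/2; S=5+-713/642·τ+0·τ²+-571/642·τ³=7419/1712

  seg 0: a=5 b=-713/642 c=0 d=-571/642
  seg 1: a=3 b=-1213/321 c=-571/214 d=2213/642
  seg 2: a=0 b=787/642 c=821/107 d=-3145/642
  seg 3: a=4 b=602/321 c=-1503/214 d=2021/642
  seg 4: a=2 b=-1751/642 c=259/107 d=-259/642
S(1/2) = 7419/1712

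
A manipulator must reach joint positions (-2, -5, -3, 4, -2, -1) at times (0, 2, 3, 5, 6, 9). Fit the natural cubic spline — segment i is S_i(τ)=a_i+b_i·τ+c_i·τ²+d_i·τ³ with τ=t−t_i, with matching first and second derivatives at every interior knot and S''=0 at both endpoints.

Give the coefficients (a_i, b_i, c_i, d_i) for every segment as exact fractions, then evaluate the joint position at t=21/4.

Δ: Δ0=-3/2, Δ1=2, Δ2=7/2, Δ3=-6, Δ4=1/3
row 1: diag=6, rhs=21; c'=1/6, d'=7/2
row 2: denom=6−1·1/6=35/6; d'=(9−1·7/2)/(35/6)=33/35
row 3: denom=6−2·12/35=186/35; d'=(-57−2·33/35)/(186/35)=-687/62
row 4: denom=8−1·35/186=1453/186; d'=(38−1·-687/62)/(1453/186)=9129/1453
back: M4=9129/1453
back: M3=-687/62−35/186·9129/1453=-17818/1453
back: M2=33/35−12/35·-17818/1453=7479/1453
back: M1=7/2−1/6·7479/1453=3839/1453
M: M0=0, M1=3839/1453, M2=7479/1453, M3=-17818/1453, M4=9129/1453, M5=0
seg 0: a=-2, c=M0/2=0, d=(M1−M0)/(6·2)=3839/17436, b=Δ0−h0·(2M0+M1)/6=-20755/8718
seg 1: a=-5, c=M1/2=3839/2906, d=(M2−M1)/(6·1)=1820/4359, b=Δ1−h1·(2M1+M2)/6=2279/8718
seg 2: a=-3, c=M2/2=7479/2906, d=(M3−M2)/(6·2)=-25297/17436, b=Δ2−h2·(2M2+M3)/6=36233/8718
seg 3: a=4, c=M3/2=-8909/1453, d=(M4−M3)/(6·1)=26947/8718, b=Δ3−h3·(2M3+M4)/6=-25801/8718
seg 4: a=-2, c=M4/2=9129/2906, d=(M5−M4)/(6·3)=-3043/8718, b=Δ4−h4·(2M4+M5)/6=-25934/4359
t_q=21/4 → seg 3, τ=1/4; S=4+-25801/8718·τ+-8909/1453·τ²+26947/8718·τ³=544041/185984

  seg 0: a=-2 b=-20755/8718 c=0 d=3839/17436
  seg 1: a=-5 b=2279/8718 c=3839/2906 d=1820/4359
  seg 2: a=-3 b=36233/8718 c=7479/2906 d=-25297/17436
  seg 3: a=4 b=-25801/8718 c=-8909/1453 d=26947/8718
  seg 4: a=-2 b=-25934/4359 c=9129/2906 d=-3043/8718
S(21/4) = 544041/185984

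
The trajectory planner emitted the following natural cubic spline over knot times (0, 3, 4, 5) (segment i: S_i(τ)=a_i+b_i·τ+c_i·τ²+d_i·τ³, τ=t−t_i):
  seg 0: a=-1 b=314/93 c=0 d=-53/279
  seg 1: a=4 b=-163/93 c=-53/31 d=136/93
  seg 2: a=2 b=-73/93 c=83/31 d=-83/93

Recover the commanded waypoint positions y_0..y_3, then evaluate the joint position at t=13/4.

y_0 = S_0(0) = a_0 = -1
y_1 = S_1(0) = a_1 = 4
y_2 = S_2(0) = a_2 = 2
y_3 = S_2(1) = 3
t_q=13/4 is in segment 1 (τ=1/4); S_1(τ)=1725/496

y_0=-1 y_1=4 y_2=2 y_3=3
S(13/4) = 1725/496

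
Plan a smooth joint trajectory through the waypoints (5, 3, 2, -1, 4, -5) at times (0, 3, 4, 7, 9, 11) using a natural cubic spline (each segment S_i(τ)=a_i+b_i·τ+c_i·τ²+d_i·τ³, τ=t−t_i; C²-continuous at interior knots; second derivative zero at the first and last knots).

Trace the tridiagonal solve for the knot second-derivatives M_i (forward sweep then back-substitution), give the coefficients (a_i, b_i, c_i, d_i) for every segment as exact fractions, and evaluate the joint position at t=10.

Δ: Δ0=-2/3, Δ1=-1, Δ2=-1, Δ3=5/2, Δ4=-9/2
row 1: diag=8, rhs=-2; c'=1/8, d'=-1/4
row 2: denom=8−1·1/8=63/8; d'=(0−1·-1/4)/(63/8)=2/63
row 3: denom=10−3·8/21=62/7; d'=(21−3·2/63)/(62/7)=439/186
row 4: denom=8−2·7/31=234/31; d'=(-42−2·439/186)/(234/31)=-4345/702
back: M4=-4345/702
back: M3=439/186−7/31·-4345/702=1319/351
back: M2=2/63−8/21·1319/351=-1474/1053
back: M1=-1/4−1/8·-1474/1053=-79/1053
M: M0=0, M1=-79/1053, M2=-1474/1053, M3=1319/351, M4=-4345/702, M5=0
seg 0: a=5, c=M0/2=0, d=(M1−M0)/(6·3)=-79/18954, b=Δ0−h0·(2M0+M1)/6=-1325/2106
seg 1: a=3, c=M1/2=-79/2106, d=(M2−M1)/(6·1)=-155/702, b=Δ1−h1·(2M1+M2)/6=-781/1053
seg 2: a=2, c=M2/2=-737/1053, d=(M3−M2)/(6·3)=5431/18954, b=Δ2−h2·(2M2+M3)/6=-3115/2106
seg 3: a=-1, c=M3/2=1319/702, d=(M4−M3)/(6·2)=-6983/8424, b=Δ3−h3·(2M3+M4)/6=2167/1053
seg 4: a=4, c=M4/2=-4345/1404, d=(M5−M4)/(6·2)=4345/8424, b=Δ4−h4·(2M4+M5)/6=-787/2106
t_q=10 → seg 4, τ=1; S=4+-787/2106·τ+-4345/1404·τ²+4345/8424·τ³=2941/2808

  seg 0: a=5 b=-1325/2106 c=0 d=-79/18954
  seg 1: a=3 b=-781/1053 c=-79/2106 d=-155/702
  seg 2: a=2 b=-3115/2106 c=-737/1053 d=5431/18954
  seg 3: a=-1 b=2167/1053 c=1319/702 d=-6983/8424
  seg 4: a=4 b=-787/2106 c=-4345/1404 d=4345/8424
S(10) = 2941/2808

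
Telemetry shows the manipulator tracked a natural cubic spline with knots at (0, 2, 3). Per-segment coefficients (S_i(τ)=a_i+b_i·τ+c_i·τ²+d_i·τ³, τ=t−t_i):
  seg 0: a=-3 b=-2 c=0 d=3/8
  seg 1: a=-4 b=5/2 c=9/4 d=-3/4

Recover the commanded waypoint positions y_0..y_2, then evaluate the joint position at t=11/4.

y_0=-3 y_1=-4 y_2=0
S(11/4) = -301/256

y_0 = S_0(0) = a_0 = -3
y_1 = S_1(0) = a_1 = -4
y_2 = S_1(1) = 0
t_q=11/4 is in segment 1 (τ=3/4); S_1(τ)=-301/256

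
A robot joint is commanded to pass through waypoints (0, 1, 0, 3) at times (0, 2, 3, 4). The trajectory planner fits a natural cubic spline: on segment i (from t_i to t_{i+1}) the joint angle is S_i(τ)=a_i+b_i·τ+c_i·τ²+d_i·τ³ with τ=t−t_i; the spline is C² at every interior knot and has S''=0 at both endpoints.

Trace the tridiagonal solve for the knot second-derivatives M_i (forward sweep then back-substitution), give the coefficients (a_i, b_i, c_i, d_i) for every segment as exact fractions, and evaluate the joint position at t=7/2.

  seg 0: a=0 b=63/46 c=0 d=-5/23
  seg 1: a=1 b=-57/46 c=-30/23 d=71/46
  seg 2: a=0 b=18/23 c=153/46 d=-51/46
S(7/2) = 399/368

Δ: Δ0=1/2, Δ1=-1, Δ2=3
row 1: diag=6, rhs=-9; c'=1/6, d'=-3/2
row 2: denom=4−1·1/6=23/6; d'=(24−1·-3/2)/(23/6)=153/23
back: M2=153/23
back: M1=-3/2−1/6·153/23=-60/23
M: M0=0, M1=-60/23, M2=153/23, M3=0
seg 0: a=0, c=M0/2=0, d=(M1−M0)/(6·2)=-5/23, b=Δ0−h0·(2M0+M1)/6=63/46
seg 1: a=1, c=M1/2=-30/23, d=(M2−M1)/(6·1)=71/46, b=Δ1−h1·(2M1+M2)/6=-57/46
seg 2: a=0, c=M2/2=153/46, d=(M3−M2)/(6·1)=-51/46, b=Δ2−h2·(2M2+M3)/6=18/23
t_q=7/2 → seg 2, τ=1/2; S=0+18/23·τ+153/46·τ²+-51/46·τ³=399/368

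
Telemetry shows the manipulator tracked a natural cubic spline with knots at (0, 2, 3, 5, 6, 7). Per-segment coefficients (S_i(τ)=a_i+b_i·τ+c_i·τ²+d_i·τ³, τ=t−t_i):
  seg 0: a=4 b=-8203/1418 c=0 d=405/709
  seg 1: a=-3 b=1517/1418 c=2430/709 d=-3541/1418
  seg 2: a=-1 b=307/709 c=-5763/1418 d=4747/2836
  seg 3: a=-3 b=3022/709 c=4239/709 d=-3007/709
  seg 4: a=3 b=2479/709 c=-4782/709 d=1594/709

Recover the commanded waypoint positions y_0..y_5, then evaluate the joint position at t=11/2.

y_0 = S_0(0) = a_0 = 4
y_1 = S_1(0) = a_1 = -3
y_2 = S_2(0) = a_2 = -1
y_3 = S_3(0) = a_3 = -3
y_4 = S_4(0) = a_4 = 3
y_5 = S_4(1) = 2
t_q=11/2 is in segment 3 (τ=1/2); S_3(τ)=543/5672

y_0=4 y_1=-3 y_2=-1 y_3=-3 y_4=3 y_5=2
S(11/2) = 543/5672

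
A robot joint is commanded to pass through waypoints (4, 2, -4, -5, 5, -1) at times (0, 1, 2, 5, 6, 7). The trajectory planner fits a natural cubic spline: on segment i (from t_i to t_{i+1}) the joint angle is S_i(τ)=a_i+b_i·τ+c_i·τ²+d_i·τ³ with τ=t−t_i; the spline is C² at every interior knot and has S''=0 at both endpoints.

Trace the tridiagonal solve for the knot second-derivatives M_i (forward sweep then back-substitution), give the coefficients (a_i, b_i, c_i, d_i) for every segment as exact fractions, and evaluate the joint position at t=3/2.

Δ: Δ0=-2, Δ1=-6, Δ2=-1/3, Δ3=10, Δ4=-6
row 1: diag=4, rhs=-24; c'=1/4, d'=-6
row 2: denom=8−1·1/4=31/4; d'=(34−1·-6)/(31/4)=160/31
row 3: denom=8−3·12/31=212/31; d'=(62−3·160/31)/(212/31)=721/106
row 4: denom=4−1·31/212=817/212; d'=(-96−1·721/106)/(817/212)=-21794/817
back: M4=-21794/817
back: M3=721/106−31/212·-21794/817=8744/817
back: M2=160/31−12/31·8744/817=832/817
back: M1=-6−1/4·832/817=-5110/817
M: M0=0, M1=-5110/817, M2=832/817, M3=8744/817, M4=-21794/817, M5=0
seg 0: a=4, c=M0/2=0, d=(M1−M0)/(6·1)=-2555/2451, b=Δ0−h0·(2M0+M1)/6=-2347/2451
seg 1: a=2, c=M1/2=-2555/817, d=(M2−M1)/(6·1)=2971/2451, b=Δ1−h1·(2M1+M2)/6=-10012/2451
seg 2: a=-4, c=M2/2=416/817, d=(M3−M2)/(6·3)=92/171, b=Δ2−h2·(2M2+M3)/6=-16429/2451
seg 3: a=-5, c=M3/2=4372/817, d=(M4−M3)/(6·1)=-15269/2451, b=Δ3−h3·(2M3+M4)/6=26663/2451
seg 4: a=5, c=M4/2=-10897/817, d=(M5−M4)/(6·1)=10897/2451, b=Δ4−h4·(2M4+M5)/6=7088/2451
t_q=3/2 → seg 1, τ=1/2; S=2+-10012/2451·τ+-2555/817·τ²+2971/2451·τ³=-4397/6536

  seg 0: a=4 b=-2347/2451 c=0 d=-2555/2451
  seg 1: a=2 b=-10012/2451 c=-2555/817 d=2971/2451
  seg 2: a=-4 b=-16429/2451 c=416/817 d=92/171
  seg 3: a=-5 b=26663/2451 c=4372/817 d=-15269/2451
  seg 4: a=5 b=7088/2451 c=-10897/817 d=10897/2451
S(3/2) = -4397/6536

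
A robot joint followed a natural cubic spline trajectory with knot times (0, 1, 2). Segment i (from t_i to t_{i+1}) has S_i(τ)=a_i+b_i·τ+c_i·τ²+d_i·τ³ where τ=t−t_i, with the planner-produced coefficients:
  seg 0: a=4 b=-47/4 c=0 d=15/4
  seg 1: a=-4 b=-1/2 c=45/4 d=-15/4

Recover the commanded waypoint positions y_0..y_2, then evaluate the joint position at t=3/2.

y_0 = S_0(0) = a_0 = 4
y_1 = S_1(0) = a_1 = -4
y_2 = S_1(1) = 3
t_q=3/2 is in segment 1 (τ=1/2); S_1(τ)=-61/32

y_0=4 y_1=-4 y_2=3
S(3/2) = -61/32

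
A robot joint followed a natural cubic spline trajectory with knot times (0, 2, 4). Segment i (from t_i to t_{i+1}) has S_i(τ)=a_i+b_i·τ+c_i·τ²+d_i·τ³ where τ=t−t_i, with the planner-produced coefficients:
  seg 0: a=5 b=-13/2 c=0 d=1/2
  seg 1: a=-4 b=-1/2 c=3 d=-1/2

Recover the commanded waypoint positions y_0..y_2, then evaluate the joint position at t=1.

y_0 = S_0(0) = a_0 = 5
y_1 = S_1(0) = a_1 = -4
y_2 = S_1(2) = 3
t_q=1 is in segment 0 (τ=1); S_0(τ)=-1

y_0=5 y_1=-4 y_2=3
S(1) = -1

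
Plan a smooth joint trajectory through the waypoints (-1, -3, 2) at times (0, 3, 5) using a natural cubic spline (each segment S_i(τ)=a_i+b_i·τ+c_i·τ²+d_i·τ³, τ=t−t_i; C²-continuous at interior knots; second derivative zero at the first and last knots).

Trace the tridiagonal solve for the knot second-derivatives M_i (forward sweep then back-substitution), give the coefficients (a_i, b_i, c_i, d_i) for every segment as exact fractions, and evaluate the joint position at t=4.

Δ: Δ0=-2/3, Δ1=5/2
row 1: diag=10, rhs=19; c'=1/5, d'=19/10
back: M1=19/10
M: M0=0, M1=19/10, M2=0
seg 0: a=-1, c=M0/2=0, d=(M1−M0)/(6·3)=19/180, b=Δ0−h0·(2M0+M1)/6=-97/60
seg 1: a=-3, c=M1/2=19/20, d=(M2−M1)/(6·2)=-19/120, b=Δ1−h1·(2M1+M2)/6=37/30
t_q=4 → seg 1, τ=1; S=-3+37/30·τ+19/20·τ²+-19/120·τ³=-39/40

  seg 0: a=-1 b=-97/60 c=0 d=19/180
  seg 1: a=-3 b=37/30 c=19/20 d=-19/120
S(4) = -39/40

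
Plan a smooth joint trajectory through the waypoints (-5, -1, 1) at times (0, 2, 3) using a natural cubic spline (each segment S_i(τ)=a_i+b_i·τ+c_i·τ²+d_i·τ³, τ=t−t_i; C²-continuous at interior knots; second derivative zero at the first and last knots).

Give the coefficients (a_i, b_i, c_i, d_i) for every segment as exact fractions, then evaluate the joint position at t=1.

Δ: Δ0=2, Δ1=2
row 1: diag=6, rhs=0; c'=1/6, d'=0
back: M1=0
M: M0=0, M1=0, M2=0
seg 0: a=-5, c=M0/2=0, d=(M1−M0)/(6·2)=0, b=Δ0−h0·(2M0+M1)/6=2
seg 1: a=-1, c=M1/2=0, d=(M2−M1)/(6·1)=0, b=Δ1−h1·(2M1+M2)/6=2
t_q=1 → seg 0, τ=1; S=-5+2·τ+0·τ²+0·τ³=-3

  seg 0: a=-5 b=2 c=0 d=0
  seg 1: a=-1 b=2 c=0 d=0
S(1) = -3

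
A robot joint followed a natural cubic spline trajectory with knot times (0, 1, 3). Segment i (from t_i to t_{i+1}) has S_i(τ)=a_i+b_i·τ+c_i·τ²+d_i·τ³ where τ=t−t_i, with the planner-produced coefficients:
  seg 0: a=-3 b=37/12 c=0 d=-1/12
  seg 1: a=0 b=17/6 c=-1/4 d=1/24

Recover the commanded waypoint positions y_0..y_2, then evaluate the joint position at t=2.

y_0 = S_0(0) = a_0 = -3
y_1 = S_1(0) = a_1 = 0
y_2 = S_1(2) = 5
t_q=2 is in segment 1 (τ=1); S_1(τ)=21/8

y_0=-3 y_1=0 y_2=5
S(2) = 21/8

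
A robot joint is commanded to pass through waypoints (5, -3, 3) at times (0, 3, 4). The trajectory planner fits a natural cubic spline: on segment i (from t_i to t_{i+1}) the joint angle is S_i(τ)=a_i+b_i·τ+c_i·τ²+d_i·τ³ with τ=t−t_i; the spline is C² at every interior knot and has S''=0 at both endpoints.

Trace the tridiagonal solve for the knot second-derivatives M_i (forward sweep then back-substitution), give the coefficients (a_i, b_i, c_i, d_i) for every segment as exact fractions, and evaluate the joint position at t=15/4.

  seg 0: a=5 b=-71/12 c=0 d=13/36
  seg 1: a=-3 b=23/6 c=13/4 d=-13/12
S(15/4) = 319/256

Δ: Δ0=-8/3, Δ1=6
row 1: diag=8, rhs=52; c'=1/8, d'=13/2
back: M1=13/2
M: M0=0, M1=13/2, M2=0
seg 0: a=5, c=M0/2=0, d=(M1−M0)/(6·3)=13/36, b=Δ0−h0·(2M0+M1)/6=-71/12
seg 1: a=-3, c=M1/2=13/4, d=(M2−M1)/(6·1)=-13/12, b=Δ1−h1·(2M1+M2)/6=23/6
t_q=15/4 → seg 1, τ=3/4; S=-3+23/6·τ+13/4·τ²+-13/12·τ³=319/256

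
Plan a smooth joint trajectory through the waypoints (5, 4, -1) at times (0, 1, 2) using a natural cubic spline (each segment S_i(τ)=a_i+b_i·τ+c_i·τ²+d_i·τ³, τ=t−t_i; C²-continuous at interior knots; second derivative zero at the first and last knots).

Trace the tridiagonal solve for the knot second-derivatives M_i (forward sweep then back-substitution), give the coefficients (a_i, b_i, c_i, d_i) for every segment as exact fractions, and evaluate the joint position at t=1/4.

  seg 0: a=5 b=0 c=0 d=-1
  seg 1: a=4 b=-3 c=-3 d=1
S(1/4) = 319/64

Δ: Δ0=-1, Δ1=-5
row 1: diag=4, rhs=-24; c'=1/4, d'=-6
back: M1=-6
M: M0=0, M1=-6, M2=0
seg 0: a=5, c=M0/2=0, d=(M1−M0)/(6·1)=-1, b=Δ0−h0·(2M0+M1)/6=0
seg 1: a=4, c=M1/2=-3, d=(M2−M1)/(6·1)=1, b=Δ1−h1·(2M1+M2)/6=-3
t_q=1/4 → seg 0, τ=1/4; S=5+0·τ+0·τ²+-1·τ³=319/64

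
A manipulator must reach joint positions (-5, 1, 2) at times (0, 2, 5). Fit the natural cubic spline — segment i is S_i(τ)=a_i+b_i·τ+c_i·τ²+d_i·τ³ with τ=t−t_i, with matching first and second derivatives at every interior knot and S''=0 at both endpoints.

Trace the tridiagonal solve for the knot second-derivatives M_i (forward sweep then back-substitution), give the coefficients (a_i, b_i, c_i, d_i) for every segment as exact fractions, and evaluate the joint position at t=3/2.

  seg 0: a=-5 b=53/15 c=0 d=-2/15
  seg 1: a=1 b=29/15 c=-4/5 d=4/45
S(3/2) = -3/20

Δ: Δ0=3, Δ1=1/3
row 1: diag=10, rhs=-16; c'=3/10, d'=-8/5
back: M1=-8/5
M: M0=0, M1=-8/5, M2=0
seg 0: a=-5, c=M0/2=0, d=(M1−M0)/(6·2)=-2/15, b=Δ0−h0·(2M0+M1)/6=53/15
seg 1: a=1, c=M1/2=-4/5, d=(M2−M1)/(6·3)=4/45, b=Δ1−h1·(2M1+M2)/6=29/15
t_q=3/2 → seg 0, τ=3/2; S=-5+53/15·τ+0·τ²+-2/15·τ³=-3/20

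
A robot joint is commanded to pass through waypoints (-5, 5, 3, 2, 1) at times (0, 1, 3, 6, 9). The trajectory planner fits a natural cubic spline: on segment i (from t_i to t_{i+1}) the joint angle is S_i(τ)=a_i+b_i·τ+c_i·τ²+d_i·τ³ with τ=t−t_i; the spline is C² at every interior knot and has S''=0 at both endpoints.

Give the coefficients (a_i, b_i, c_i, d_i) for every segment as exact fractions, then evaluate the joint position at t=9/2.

Δ: Δ0=10, Δ1=-1, Δ2=-1/3, Δ3=-1/3
row 1: diag=6, rhs=-66; c'=1/3, d'=-11
row 2: denom=10−2·1/3=28/3; d'=(4−2·-11)/(28/3)=39/14
row 3: denom=12−3·9/28=309/28; d'=(0−3·39/14)/(309/28)=-78/103
back: M3=-78/103
back: M2=39/14−9/28·-78/103=312/103
back: M1=-11−1/3·312/103=-1237/103
M: M0=0, M1=-1237/103, M2=312/103, M3=-78/103, M4=0
seg 0: a=-5, c=M0/2=0, d=(M1−M0)/(6·1)=-1237/618, b=Δ0−h0·(2M0+M1)/6=7417/618
seg 1: a=5, c=M1/2=-1237/206, d=(M2−M1)/(6·2)=1549/1236, b=Δ1−h1·(2M1+M2)/6=1853/309
seg 2: a=3, c=M2/2=156/103, d=(M3−M2)/(6·3)=-65/309, b=Δ2−h2·(2M2+M3)/6=-922/309
seg 3: a=2, c=M3/2=-39/103, d=(M4−M3)/(6·3)=13/309, b=Δ3−h3·(2M3+M4)/6=131/309
t_q=9/2 → seg 2, τ=3/2; S=3+-922/309·τ+156/103·τ²+-65/309·τ³=1007/824

  seg 0: a=-5 b=7417/618 c=0 d=-1237/618
  seg 1: a=5 b=1853/309 c=-1237/206 d=1549/1236
  seg 2: a=3 b=-922/309 c=156/103 d=-65/309
  seg 3: a=2 b=131/309 c=-39/103 d=13/309
S(9/2) = 1007/824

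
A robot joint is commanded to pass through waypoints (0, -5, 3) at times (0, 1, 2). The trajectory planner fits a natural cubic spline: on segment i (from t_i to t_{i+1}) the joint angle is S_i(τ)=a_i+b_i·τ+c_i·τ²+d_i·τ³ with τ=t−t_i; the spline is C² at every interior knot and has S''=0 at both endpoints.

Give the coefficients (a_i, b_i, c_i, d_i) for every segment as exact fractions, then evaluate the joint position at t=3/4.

  seg 0: a=0 b=-33/4 c=0 d=13/4
  seg 1: a=-5 b=3/2 c=39/4 d=-13/4
S(3/4) = -1233/256

Δ: Δ0=-5, Δ1=8
row 1: diag=4, rhs=78; c'=1/4, d'=39/2
back: M1=39/2
M: M0=0, M1=39/2, M2=0
seg 0: a=0, c=M0/2=0, d=(M1−M0)/(6·1)=13/4, b=Δ0−h0·(2M0+M1)/6=-33/4
seg 1: a=-5, c=M1/2=39/4, d=(M2−M1)/(6·1)=-13/4, b=Δ1−h1·(2M1+M2)/6=3/2
t_q=3/4 → seg 0, τ=3/4; S=0+-33/4·τ+0·τ²+13/4·τ³=-1233/256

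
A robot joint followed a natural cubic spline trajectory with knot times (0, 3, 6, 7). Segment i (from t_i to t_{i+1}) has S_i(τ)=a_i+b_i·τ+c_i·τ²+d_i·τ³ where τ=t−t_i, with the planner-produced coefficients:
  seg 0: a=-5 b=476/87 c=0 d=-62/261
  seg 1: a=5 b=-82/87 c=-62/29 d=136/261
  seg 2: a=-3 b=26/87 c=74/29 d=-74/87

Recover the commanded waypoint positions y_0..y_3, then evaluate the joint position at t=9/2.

y_0=-5 y_1=5 y_2=-3 y_3=-1
S(9/2) = 31/58

y_0 = S_0(0) = a_0 = -5
y_1 = S_1(0) = a_1 = 5
y_2 = S_2(0) = a_2 = -3
y_3 = S_2(1) = -1
t_q=9/2 is in segment 1 (τ=3/2); S_1(τ)=31/58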